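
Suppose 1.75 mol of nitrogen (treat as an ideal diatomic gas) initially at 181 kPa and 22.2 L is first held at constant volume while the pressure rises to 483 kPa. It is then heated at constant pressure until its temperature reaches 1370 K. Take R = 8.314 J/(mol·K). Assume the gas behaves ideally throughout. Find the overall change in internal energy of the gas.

T₁ = P₁V₁/(nR) = 181×22.2/(1.75×8.314) = 276 K.
Step 1 — Isochoric: V stays 22.2 L; P/T = const ⇒ T₂ = 737 K, P₂ = 483 kPa.
W = 0 (no volume change).
ΔU = nCvΔT = 1.75×20.8×(737−276) = 16800 J.
Q = ΔU = 16800 J.
State after step 1: P = 483 kPa, V = 22.2 L, T = 737 K.
Step 2 — Isobaric: P stays 483 kPa; V/T = const ⇒ T₂ = 1370 K, V₂ = 41.3 L.
W = PΔV = 483×(41.3−22.2) kPa·L = 9210 J.
ΔU = nCvΔT = 1.75×20.8×(1370−737) = 23000 J.
Q = ΔU + W = nCpΔT = 32200 J.
Net over both steps: W = 9210 J, Q = 49000 J, ΔU = 39800 J.

39800 J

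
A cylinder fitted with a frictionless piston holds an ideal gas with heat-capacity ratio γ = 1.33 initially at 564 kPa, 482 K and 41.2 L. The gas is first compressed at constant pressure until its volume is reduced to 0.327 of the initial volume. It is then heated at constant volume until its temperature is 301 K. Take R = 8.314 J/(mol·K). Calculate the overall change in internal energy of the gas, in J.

n = P₁V₁/(RT₁) = 564×41.2/(8.314×482) = 5.80 mol.
Step 1 — Isobaric: P stays 564 kPa; V/T = const ⇒ T₂ = 158 K, V₂ = 13.5 L.
W = PΔV = 564×(13.5−41.2) kPa·L = -15600 J.
ΔU = nCvΔT = 5.80×25.2×(158−482) = -47400 J.
Q = ΔU + W = nCpΔT = -63000 J.
State after step 1: P = 564 kPa, V = 13.5 L, T = 158 K.
Step 2 — Isochoric: V stays 13.5 L; P/T = const ⇒ T₂ = 301 K, P₂ = 1080 kPa.
W = 0 (no volume change).
ΔU = nCvΔT = 5.80×25.2×(301−158) = 20900 J.
Q = ΔU = 20900 J.
Net over both steps: W = -15600 J, Q = -42100 J, ΔU = -26400 J.

-26400 J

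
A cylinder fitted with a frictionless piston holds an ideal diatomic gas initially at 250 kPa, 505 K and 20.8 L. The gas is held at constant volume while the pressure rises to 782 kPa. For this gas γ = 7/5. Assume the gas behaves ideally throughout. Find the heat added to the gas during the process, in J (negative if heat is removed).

27700 J

n = P₁V₁/(RT₁) = 250×20.8/(8.314×505) = 1.24 mol.
Isochoric: V stays 20.8 L; P/T = const ⇒ T₂ = 1580 K, P₂ = 782 kPa.
W = 0 (no volume change).
ΔU = nCvΔT = 1.24×20.8×(1580−505) = 27700 J.
Q = ΔU = 27700 J.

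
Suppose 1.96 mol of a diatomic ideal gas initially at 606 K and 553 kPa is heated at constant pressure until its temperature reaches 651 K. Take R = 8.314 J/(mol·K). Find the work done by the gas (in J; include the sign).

733 J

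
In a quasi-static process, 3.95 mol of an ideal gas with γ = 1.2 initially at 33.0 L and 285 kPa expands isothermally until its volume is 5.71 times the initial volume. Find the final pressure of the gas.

49.9 kPa

T₁ = P₁V₁/(nR) = 285×33.0/(3.95×8.314) = 286 K.
Isothermal: T stays 286 K; PV = const ⇒ V₂ = 188 L, P₂ = 49.9 kPa.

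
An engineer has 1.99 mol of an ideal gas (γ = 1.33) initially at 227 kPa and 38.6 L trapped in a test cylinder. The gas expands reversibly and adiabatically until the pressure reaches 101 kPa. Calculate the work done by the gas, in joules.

T₁ = P₁V₁/(nR) = 227×38.6/(1.99×8.314) = 530 K.
Adiabatic: T₂/T₁ = (P₂/P₁)^((γ−1)/γ) ⇒ T₂ = 530×(0.445)^0.248 = 433 K; V₂ = 71.0 L.
ΔU = nCvΔT = 1.99×25.2×(433−530) = -4830 J.
Q = 0 for an adiabatic process, so W = −ΔU = 4830 J.

4830 J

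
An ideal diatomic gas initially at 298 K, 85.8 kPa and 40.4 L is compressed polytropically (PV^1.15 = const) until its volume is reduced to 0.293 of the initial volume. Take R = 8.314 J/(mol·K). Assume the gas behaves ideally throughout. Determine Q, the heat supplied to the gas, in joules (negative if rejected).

n = P₁V₁/(RT₁) = 85.8×40.4/(8.314×298) = 1.40 mol.
Polytropic n=1.15: T₂ = T₁(V₁/V₂)^(n−1) = 298×(3.41)^0.15 = 358 K; P₂ = P₁(V₁/V₂)^n = 352 kPa.
W = (P₁V₁−P₂V₂)/(n−1) = (85.8×40.4−352×11.8)/0.15 = -4670 J.
ΔU = nCvΔT = 1.40×20.8×(358−298) = 1750 J.
Q = ΔU + W = -2920 J.

-2920 J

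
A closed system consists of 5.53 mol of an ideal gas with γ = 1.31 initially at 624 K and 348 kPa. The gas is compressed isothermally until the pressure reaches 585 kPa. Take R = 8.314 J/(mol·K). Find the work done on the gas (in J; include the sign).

14900 J

V₁ = nRT₁/P₁ = 5.53×8.314×624/348 = 82.4 L.
Isothermal: T stays 624 K; PV = const ⇒ V₂ = 49.0 L, P₂ = 585 kPa.
W = nRT ln(V₂/V₁) = 5.53×8.314×624×ln(0.595) = -14900 J.
Work done on the gas = −W_by = 14900 J.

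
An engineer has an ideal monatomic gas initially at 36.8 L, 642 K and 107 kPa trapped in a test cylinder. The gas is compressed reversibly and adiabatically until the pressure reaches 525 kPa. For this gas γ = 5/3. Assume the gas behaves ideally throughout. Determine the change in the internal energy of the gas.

5250 J

n = P₁V₁/(RT₁) = 107×36.8/(8.314×642) = 0.738 mol.
Adiabatic: T₂/T₁ = (P₂/P₁)^((γ−1)/γ) ⇒ T₂ = 642×(4.91)^0.400 = 1210 K; V₂ = 14.2 L.
For an ideal gas ΔU = nCvΔT with Cv = (3/2)R = 12.5 J/(mol·K).
ΔU = 0.738×12.5×(1210−642) = 5250 J.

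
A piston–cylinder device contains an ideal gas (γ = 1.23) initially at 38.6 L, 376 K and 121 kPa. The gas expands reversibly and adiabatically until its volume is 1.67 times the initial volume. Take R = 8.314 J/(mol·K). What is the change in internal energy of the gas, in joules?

n = P₁V₁/(RT₁) = 121×38.6/(8.314×376) = 1.49 mol.
Adiabatic: TV^(γ−1) = const ⇒ T₂ = 376×(0.599)^0.230 = 334 K; PV^γ = const ⇒ P₂ = 64.4 kPa.
For an ideal gas ΔU = nCvΔT with Cv = R/(γ−1) = 36.1 J/(mol·K).
ΔU = 1.49×36.1×(334−376) = -2260 J.

-2260 J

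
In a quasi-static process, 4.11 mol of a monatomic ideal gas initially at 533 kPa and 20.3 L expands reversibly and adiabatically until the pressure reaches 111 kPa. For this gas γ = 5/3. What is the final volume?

52.0 L

T₁ = P₁V₁/(nR) = 533×20.3/(4.11×8.314) = 317 K.
Adiabatic: T₂/T₁ = (P₂/P₁)^((γ−1)/γ) ⇒ T₂ = 317×(0.208)^0.400 = 169 K; V₂ = 52.0 L.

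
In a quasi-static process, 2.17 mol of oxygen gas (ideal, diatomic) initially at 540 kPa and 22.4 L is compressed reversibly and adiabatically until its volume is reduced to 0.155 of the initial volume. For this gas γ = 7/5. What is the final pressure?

T₁ = P₁V₁/(nR) = 540×22.4/(2.17×8.314) = 670 K.
Adiabatic: TV^(γ−1) = const ⇒ T₂ = 670×(6.45)^0.400 = 1410 K; PV^γ = const ⇒ P₂ = 7340 kPa.

7340 kPa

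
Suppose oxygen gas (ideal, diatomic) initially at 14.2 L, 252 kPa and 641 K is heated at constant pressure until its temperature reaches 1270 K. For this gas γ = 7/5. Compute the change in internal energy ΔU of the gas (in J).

8780 J

n = P₁V₁/(RT₁) = 252×14.2/(8.314×641) = 0.671 mol.
Isobaric: P stays 252 kPa; V/T = const ⇒ T₂ = 1270 K, V₂ = 28.1 L.
For an ideal gas ΔU = nCvΔT with Cv = (5/2)R = 20.8 J/(mol·K).
ΔU = 0.671×20.8×(1270−641) = 8780 J.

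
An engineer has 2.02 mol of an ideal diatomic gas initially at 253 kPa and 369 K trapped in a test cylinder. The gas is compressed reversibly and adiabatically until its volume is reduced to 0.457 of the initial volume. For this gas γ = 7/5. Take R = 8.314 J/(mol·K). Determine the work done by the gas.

-5700 J

V₁ = nRT₁/P₁ = 2.02×8.314×369/253 = 24.5 L.
Adiabatic: TV^(γ−1) = const ⇒ T₂ = 369×(2.19)^0.400 = 505 K; PV^γ = const ⇒ P₂ = 757 kPa.
ΔU = nCvΔT = 2.02×20.8×(505−369) = 5700 J.
Q = 0 for an adiabatic process, so W = −ΔU = -5700 J.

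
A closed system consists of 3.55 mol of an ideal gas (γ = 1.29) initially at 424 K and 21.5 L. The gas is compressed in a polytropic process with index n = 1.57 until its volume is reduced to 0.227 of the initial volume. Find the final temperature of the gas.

987 K

P₁ = nRT₁/V₁ = 3.55×8.314×424/21.5 = 582 kPa.
Polytropic n=1.57: T₂ = T₁(V₁/V₂)^(n−1) = 424×(4.41)^0.57 = 987 K; P₂ = P₁(V₁/V₂)^n = 5970 kPa.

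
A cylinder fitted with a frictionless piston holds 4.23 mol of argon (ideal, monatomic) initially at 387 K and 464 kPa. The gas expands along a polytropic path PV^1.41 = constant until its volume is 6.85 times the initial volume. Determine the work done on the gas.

-18100 J

V₁ = nRT₁/P₁ = 4.23×8.314×387/464 = 29.3 L.
Polytropic n=1.41: T₂ = T₁(V₁/V₂)^(n−1) = 387×(0.146)^0.41 = 176 K; P₂ = P₁(V₁/V₂)^n = 30.8 kPa.
W = (P₁V₁−P₂V₂)/(n−1) = (464×29.3−30.8×201)/0.41 = 18100 J.
Work done on the gas = −W_by = -18100 J.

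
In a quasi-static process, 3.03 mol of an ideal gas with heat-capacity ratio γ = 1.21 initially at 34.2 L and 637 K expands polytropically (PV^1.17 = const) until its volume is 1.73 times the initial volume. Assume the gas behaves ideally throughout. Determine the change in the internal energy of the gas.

-6800 J

P₁ = nRT₁/V₁ = 3.03×8.314×637/34.2 = 469 kPa.
Polytropic n=1.17: T₂ = T₁(V₁/V₂)^(n−1) = 637×(0.578)^0.17 = 580 K; P₂ = P₁(V₁/V₂)^n = 247 kPa.
For an ideal gas ΔU = nCvΔT with Cv = R/(γ−1) = 39.6 J/(mol·K).
ΔU = 3.03×39.6×(580−637) = -6800 J.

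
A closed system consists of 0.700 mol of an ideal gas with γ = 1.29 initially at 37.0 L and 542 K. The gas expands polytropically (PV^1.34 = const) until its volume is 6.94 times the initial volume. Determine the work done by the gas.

P₁ = nRT₁/V₁ = 0.700×8.314×542/37.0 = 85.3 kPa.
Polytropic n=1.34: T₂ = T₁(V₁/V₂)^(n−1) = 542×(0.144)^0.34 = 281 K; P₂ = P₁(V₁/V₂)^n = 6.36 kPa.
W = (P₁V₁−P₂V₂)/(n−1) = (85.3×37.0−6.36×257)/0.34 = 4480 J.

4480 J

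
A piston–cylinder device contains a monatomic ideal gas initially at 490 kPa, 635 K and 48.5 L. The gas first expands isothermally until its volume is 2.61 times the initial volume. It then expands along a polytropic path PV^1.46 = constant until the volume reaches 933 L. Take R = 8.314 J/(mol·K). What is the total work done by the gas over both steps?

53800 J

n = P₁V₁/(RT₁) = 490×48.5/(8.314×635) = 4.50 mol.
Step 1 — Isothermal: T stays 635 K; PV = const ⇒ V₂ = 127 L, P₂ = 188 kPa.
ΔU = 0 (ideal gas, T constant).
W = nRT ln(V₂/V₁) = 4.50×8.314×635×ln(2.61) = 22800 J.
Q = ΔU + W = 22800 J.
State after step 1: P = 188 kPa, V = 127 L, T = 635 K.
Step 2 — Polytropic n=1.46: T₂ = T₁(V₁/V₂)^(n−1) = 635×(0.136)^0.46 = 253 K; P₂ = P₁(V₁/V₂)^n = 10.2 kPa.
W = (P₁V₁−P₂V₂)/(n−1) = (188×127−10.2×933)/0.46 = 31100 J.
ΔU = nCvΔT = 4.50×12.5×(253−635) = -21400 J.
Q = ΔU + W = 9630 J.
Net over both steps: W = 53800 J, Q = 32400 J, ΔU = -21400 J.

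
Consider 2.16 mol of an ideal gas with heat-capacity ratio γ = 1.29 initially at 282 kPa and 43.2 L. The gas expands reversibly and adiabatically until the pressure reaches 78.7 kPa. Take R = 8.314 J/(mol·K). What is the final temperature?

T₁ = P₁V₁/(nR) = 282×43.2/(2.16×8.314) = 678 K.
Adiabatic: T₂/T₁ = (P₂/P₁)^((γ−1)/γ) ⇒ T₂ = 678×(0.279)^0.225 = 509 K; V₂ = 116 L.

509 K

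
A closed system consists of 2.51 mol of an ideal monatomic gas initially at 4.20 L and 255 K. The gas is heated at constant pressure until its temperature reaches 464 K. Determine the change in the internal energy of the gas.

P₁ = nRT₁/V₁ = 2.51×8.314×255/4.20 = 1270 kPa.
Isobaric: P stays 1270 kPa; V/T = const ⇒ T₂ = 464 K, V₂ = 7.64 L.
For an ideal gas ΔU = nCvΔT with Cv = (3/2)R = 12.5 J/(mol·K).
ΔU = 2.51×12.5×(464−255) = 6540 J.

6540 J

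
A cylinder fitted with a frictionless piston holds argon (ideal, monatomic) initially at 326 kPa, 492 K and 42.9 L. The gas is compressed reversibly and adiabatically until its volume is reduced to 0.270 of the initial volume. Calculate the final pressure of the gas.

Adiabatic: TV^(γ−1) = const ⇒ T₂ = 492×(3.70)^0.667 = 1180 K; PV^γ = const ⇒ P₂ = 2890 kPa.

2890 kPa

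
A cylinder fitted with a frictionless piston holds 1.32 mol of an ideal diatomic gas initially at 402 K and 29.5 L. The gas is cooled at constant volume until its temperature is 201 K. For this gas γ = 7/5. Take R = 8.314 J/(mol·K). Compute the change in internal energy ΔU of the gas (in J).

P₁ = nRT₁/V₁ = 1.32×8.314×402/29.5 = 150 kPa.
Isochoric: V stays 29.5 L; P/T = const ⇒ T₂ = 201 K, P₂ = 74.8 kPa.
For an ideal gas ΔU = nCvΔT with Cv = (5/2)R = 20.8 J/(mol·K).
ΔU = 1.32×20.8×(201−402) = -5510 J.

-5510 J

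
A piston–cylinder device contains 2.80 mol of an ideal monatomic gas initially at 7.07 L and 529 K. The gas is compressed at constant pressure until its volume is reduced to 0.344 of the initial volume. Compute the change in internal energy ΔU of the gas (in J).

-12100 J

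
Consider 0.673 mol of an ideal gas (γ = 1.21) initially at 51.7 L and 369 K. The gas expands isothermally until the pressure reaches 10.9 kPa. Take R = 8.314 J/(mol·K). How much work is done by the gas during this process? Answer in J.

P₁ = nRT₁/V₁ = 0.673×8.314×369/51.7 = 39.9 kPa.
Isothermal: T stays 369 K; PV = const ⇒ V₂ = 189 L, P₂ = 10.9 kPa.
W = nRT ln(V₂/V₁) = 0.673×8.314×369×ln(3.66) = 2680 J.

2680 J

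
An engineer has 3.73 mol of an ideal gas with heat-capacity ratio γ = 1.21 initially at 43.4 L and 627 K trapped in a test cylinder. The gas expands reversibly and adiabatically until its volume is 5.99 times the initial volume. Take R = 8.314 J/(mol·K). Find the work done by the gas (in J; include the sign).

29000 J

P₁ = nRT₁/V₁ = 3.73×8.314×627/43.4 = 448 kPa.
Adiabatic: TV^(γ−1) = const ⇒ T₂ = 627×(0.167)^0.210 = 431 K; PV^γ = const ⇒ P₂ = 51.4 kPa.
ΔU = nCvΔT = 3.73×39.6×(431−627) = -29000 J.
Q = 0 for an adiabatic process, so W = −ΔU = 29000 J.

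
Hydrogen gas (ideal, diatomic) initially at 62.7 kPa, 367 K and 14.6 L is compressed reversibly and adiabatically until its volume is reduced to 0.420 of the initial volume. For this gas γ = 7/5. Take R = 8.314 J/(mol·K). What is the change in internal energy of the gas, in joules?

949 J

n = P₁V₁/(RT₁) = 62.7×14.6/(8.314×367) = 0.300 mol.
Adiabatic: TV^(γ−1) = const ⇒ T₂ = 367×(2.38)^0.400 = 519 K; PV^γ = const ⇒ P₂ = 211 kPa.
For an ideal gas ΔU = nCvΔT with Cv = (5/2)R = 20.8 J/(mol·K).
ΔU = 0.300×20.8×(519−367) = 949 J.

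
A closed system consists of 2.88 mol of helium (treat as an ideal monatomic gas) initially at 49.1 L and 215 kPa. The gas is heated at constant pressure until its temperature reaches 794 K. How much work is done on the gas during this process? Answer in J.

-8460 J

T₁ = P₁V₁/(nR) = 215×49.1/(2.88×8.314) = 441 K.
Isobaric: P stays 215 kPa; V/T = const ⇒ T₂ = 794 K, V₂ = 88.4 L.
W = PΔV = 215×(88.4−49.1) kPa·L = 8460 J.
Work done on the gas = −W_by = -8460 J.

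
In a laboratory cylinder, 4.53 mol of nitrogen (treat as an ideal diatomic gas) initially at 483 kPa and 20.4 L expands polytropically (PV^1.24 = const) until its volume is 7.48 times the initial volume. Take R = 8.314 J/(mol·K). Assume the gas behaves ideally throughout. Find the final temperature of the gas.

T₁ = P₁V₁/(nR) = 483×20.4/(4.53×8.314) = 262 K.
Polytropic n=1.24: T₂ = T₁(V₁/V₂)^(n−1) = 262×(0.134)^0.24 = 161 K; P₂ = P₁(V₁/V₂)^n = 39.8 kPa.

161 K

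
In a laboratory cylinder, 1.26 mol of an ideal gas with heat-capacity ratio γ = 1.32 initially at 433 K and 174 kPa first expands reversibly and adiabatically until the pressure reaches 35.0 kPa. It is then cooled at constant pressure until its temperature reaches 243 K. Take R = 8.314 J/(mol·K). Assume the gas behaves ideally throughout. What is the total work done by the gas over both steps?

4040 J

V₁ = nRT₁/P₁ = 1.26×8.314×433/174 = 26.1 L.
Step 1 — Adiabatic: T₂/T₁ = (P₂/P₁)^((γ−1)/γ) ⇒ T₂ = 433×(0.201)^0.242 = 294 K; V₂ = 87.9 L.
ΔU = nCvΔT = 1.26×26.0×(294−433) = -4570 J.
Q = 0 for an adiabatic process, so W = −ΔU = 4570 J.
State after step 1: P = 35.0 kPa, V = 87.9 L, T = 294 K.
Step 2 — Isobaric: P stays 35.0 kPa; V/T = const ⇒ T₂ = 243 K, V₂ = 72.7 L.
W = PΔV = 35.0×(72.7−87.9) kPa·L = -529 J.
ΔU = nCvΔT = 1.26×26.0×(243−294) = -1650 J.
Q = ΔU + W = nCpΔT = -2180 J.
Net over both steps: W = 4040 J, Q = -2180 J, ΔU = -6220 J.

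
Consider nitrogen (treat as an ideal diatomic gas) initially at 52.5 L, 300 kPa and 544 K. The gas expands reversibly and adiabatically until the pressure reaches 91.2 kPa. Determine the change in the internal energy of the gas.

-11400 J

n = P₁V₁/(RT₁) = 300×52.5/(8.314×544) = 3.48 mol.
Adiabatic: T₂/T₁ = (P₂/P₁)^((γ−1)/γ) ⇒ T₂ = 544×(0.304)^0.286 = 387 K; V₂ = 123 L.
For an ideal gas ΔU = nCvΔT with Cv = (5/2)R = 20.8 J/(mol·K).
ΔU = 3.48×20.8×(387−544) = -11400 J.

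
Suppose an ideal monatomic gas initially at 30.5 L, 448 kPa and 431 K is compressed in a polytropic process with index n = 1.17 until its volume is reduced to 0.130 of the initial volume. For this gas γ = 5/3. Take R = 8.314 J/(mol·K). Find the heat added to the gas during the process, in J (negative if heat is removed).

-24800 J

n = P₁V₁/(RT₁) = 448×30.5/(8.314×431) = 3.81 mol.
Polytropic n=1.17: T₂ = T₁(V₁/V₂)^(n−1) = 431×(7.69)^0.17 = 610 K; P₂ = P₁(V₁/V₂)^n = 4870 kPa.
W = (P₁V₁−P₂V₂)/(n−1) = (448×30.5−4870×3.97)/0.17 = -33300 J.
ΔU = nCvΔT = 3.81×12.5×(610−431) = 8500 J.
Q = ΔU + W = -24800 J.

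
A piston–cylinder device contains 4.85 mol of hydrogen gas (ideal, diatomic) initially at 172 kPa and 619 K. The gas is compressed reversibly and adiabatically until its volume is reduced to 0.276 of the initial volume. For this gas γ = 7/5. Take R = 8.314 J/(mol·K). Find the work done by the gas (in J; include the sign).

-42000 J

V₁ = nRT₁/P₁ = 4.85×8.314×619/172 = 145 L.
Adiabatic: TV^(γ−1) = const ⇒ T₂ = 619×(3.62)^0.400 = 1040 K; PV^γ = const ⇒ P₂ = 1040 kPa.
ΔU = nCvΔT = 4.85×20.8×(1040−619) = 42000 J.
Q = 0 for an adiabatic process, so W = −ΔU = -42000 J.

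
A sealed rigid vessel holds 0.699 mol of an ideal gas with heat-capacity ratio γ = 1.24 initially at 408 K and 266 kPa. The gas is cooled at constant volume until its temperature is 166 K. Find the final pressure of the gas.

108 kPa

V₁ = nRT₁/P₁ = 0.699×8.314×408/266 = 8.91 L.
Isochoric: V stays 8.91 L; P/T = const ⇒ T₂ = 166 K, P₂ = 108 kPa.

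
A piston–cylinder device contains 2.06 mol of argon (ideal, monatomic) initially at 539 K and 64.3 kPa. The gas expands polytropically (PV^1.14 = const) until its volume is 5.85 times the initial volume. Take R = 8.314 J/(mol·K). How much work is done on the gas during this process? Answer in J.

-14400 J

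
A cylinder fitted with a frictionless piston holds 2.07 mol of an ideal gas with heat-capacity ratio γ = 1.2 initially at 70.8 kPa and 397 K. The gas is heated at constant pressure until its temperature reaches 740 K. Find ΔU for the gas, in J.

29500 J

V₁ = nRT₁/P₁ = 2.07×8.314×397/70.8 = 96.5 L.
Isobaric: P stays 70.8 kPa; V/T = const ⇒ T₂ = 740 K, V₂ = 180 L.
For an ideal gas ΔU = nCvΔT with Cv = R/(γ−1) = 41.6 J/(mol·K).
ΔU = 2.07×41.6×(740−397) = 29500 J.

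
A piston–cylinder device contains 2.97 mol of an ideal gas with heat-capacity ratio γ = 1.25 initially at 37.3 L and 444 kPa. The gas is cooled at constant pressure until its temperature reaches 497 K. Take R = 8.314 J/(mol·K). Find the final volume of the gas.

T₁ = P₁V₁/(nR) = 444×37.3/(2.97×8.314) = 671 K.
Isobaric: P stays 444 kPa; V/T = const ⇒ T₂ = 497 K, V₂ = 27.6 L.

27.6 L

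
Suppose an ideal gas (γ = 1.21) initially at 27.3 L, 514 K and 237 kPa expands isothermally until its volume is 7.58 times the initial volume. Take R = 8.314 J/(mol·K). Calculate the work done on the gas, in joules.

n = P₁V₁/(RT₁) = 237×27.3/(8.314×514) = 1.51 mol.
Isothermal: T stays 514 K; PV = const ⇒ V₂ = 207 L, P₂ = 31.3 kPa.
W = nRT ln(V₂/V₁) = 1.51×8.314×514×ln(7.58) = 13100 J.
Work done on the gas = −W_by = -13100 J.

-13100 J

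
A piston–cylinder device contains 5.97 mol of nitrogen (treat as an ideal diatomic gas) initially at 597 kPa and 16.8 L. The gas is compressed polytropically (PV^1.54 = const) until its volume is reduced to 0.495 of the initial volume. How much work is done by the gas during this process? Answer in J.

T₁ = P₁V₁/(nR) = 597×16.8/(5.97×8.314) = 202 K.
Polytropic n=1.54: T₂ = T₁(V₁/V₂)^(n−1) = 202×(2.02)^0.54 = 295 K; P₂ = P₁(V₁/V₂)^n = 1760 kPa.
W = (P₁V₁−P₂V₂)/(n−1) = (597×16.8−1760×8.32)/0.54 = -8580 J.

-8580 J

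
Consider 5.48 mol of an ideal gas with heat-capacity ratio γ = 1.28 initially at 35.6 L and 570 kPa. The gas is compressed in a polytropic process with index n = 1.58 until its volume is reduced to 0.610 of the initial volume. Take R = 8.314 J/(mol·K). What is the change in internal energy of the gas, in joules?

T₁ = P₁V₁/(nR) = 570×35.6/(5.48×8.314) = 445 K.
Polytropic n=1.58: T₂ = T₁(V₁/V₂)^(n−1) = 445×(1.64)^0.58 = 593 K; P₂ = P₁(V₁/V₂)^n = 1240 kPa.
For an ideal gas ΔU = nCvΔT with Cv = R/(γ−1) = 29.7 J/(mol·K).
ΔU = 5.48×29.7×(593−445) = 24100 J.

24100 J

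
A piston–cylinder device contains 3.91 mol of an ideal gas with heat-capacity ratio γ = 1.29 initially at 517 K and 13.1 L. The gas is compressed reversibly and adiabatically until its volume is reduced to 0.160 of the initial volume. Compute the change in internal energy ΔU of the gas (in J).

40600 J

P₁ = nRT₁/V₁ = 3.91×8.314×517/13.1 = 1280 kPa.
Adiabatic: TV^(γ−1) = const ⇒ T₂ = 517×(6.25)^0.290 = 880 K; PV^γ = const ⇒ P₂ = 13600 kPa.
For an ideal gas ΔU = nCvΔT with Cv = R/(γ−1) = 28.7 J/(mol·K).
ΔU = 3.91×28.7×(880−517) = 40600 J.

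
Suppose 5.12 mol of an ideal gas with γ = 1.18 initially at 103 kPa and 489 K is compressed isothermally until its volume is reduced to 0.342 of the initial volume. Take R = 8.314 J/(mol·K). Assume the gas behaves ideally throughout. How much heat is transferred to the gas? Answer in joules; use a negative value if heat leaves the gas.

-22300 J

V₁ = nRT₁/P₁ = 5.12×8.314×489/103 = 202 L.
Isothermal: T stays 489 K; PV = const ⇒ V₂ = 69.1 L, P₂ = 301 kPa.
ΔU = 0 (ideal gas, T constant).
W = nRT ln(V₂/V₁) = 5.12×8.314×489×ln(0.342) = -22300 J.
Q = ΔU + W = -22300 J.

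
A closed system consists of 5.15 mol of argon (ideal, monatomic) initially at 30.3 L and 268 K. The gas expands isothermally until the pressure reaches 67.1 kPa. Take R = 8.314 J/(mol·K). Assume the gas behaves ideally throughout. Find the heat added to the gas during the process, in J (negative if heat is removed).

19900 J

P₁ = nRT₁/V₁ = 5.15×8.314×268/30.3 = 379 kPa.
Isothermal: T stays 268 K; PV = const ⇒ V₂ = 171 L, P₂ = 67.1 kPa.
ΔU = 0 (ideal gas, T constant).
W = nRT ln(V₂/V₁) = 5.15×8.314×268×ln(5.64) = 19900 J.
Q = ΔU + W = 19900 J.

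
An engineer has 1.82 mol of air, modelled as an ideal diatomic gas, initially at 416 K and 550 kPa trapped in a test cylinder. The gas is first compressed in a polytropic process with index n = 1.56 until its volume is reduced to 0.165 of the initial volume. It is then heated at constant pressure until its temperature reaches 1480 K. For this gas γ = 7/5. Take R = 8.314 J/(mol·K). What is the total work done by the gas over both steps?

V₁ = nRT₁/P₁ = 1.82×8.314×416/550 = 11.4 L.
Step 1 — Polytropic n=1.56: T₂ = T₁(V₁/V₂)^(n−1) = 416×(6.06)^0.56 = 1140 K; P₂ = P₁(V₁/V₂)^n = 9140 kPa.
W = (P₁V₁−P₂V₂)/(n−1) = (550×11.4−9140×1.89)/0.56 = -19600 J.
ΔU = nCvΔT = 1.82×20.8×(1140−416) = 27400 J.
Q = ΔU + W = 7840 J.
State after step 1: P = 9140 kPa, V = 1.89 L, T = 1140 K.
Step 2 — Isobaric: P stays 9140 kPa; V/T = const ⇒ T₂ = 1480 K, V₂ = 2.45 L.
W = PΔV = 9140×(2.45−1.89) kPa·L = 5130 J.
ΔU = nCvΔT = 1.82×20.8×(1480−1140) = 12800 J.
Q = ΔU + W = nCpΔT = 18000 J.
Net over both steps: W = -14500 J, Q = 25800 J, ΔU = 40200 J.

-14500 J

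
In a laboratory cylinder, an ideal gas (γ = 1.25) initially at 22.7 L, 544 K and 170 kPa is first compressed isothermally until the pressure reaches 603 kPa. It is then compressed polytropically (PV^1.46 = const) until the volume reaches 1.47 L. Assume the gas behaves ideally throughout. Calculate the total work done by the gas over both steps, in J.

-13000 J

n = P₁V₁/(RT₁) = 170×22.7/(8.314×544) = 0.853 mol.
Step 1 — Isothermal: T stays 544 K; PV = const ⇒ V₂ = 6.40 L, P₂ = 603 kPa.
ΔU = 0 (ideal gas, T constant).
W = nRT ln(V₂/V₁) = 0.853×8.314×544×ln(0.282) = -4890 J.
Q = ΔU + W = -4890 J.
State after step 1: P = 603 kPa, V = 6.40 L, T = 544 K.
Step 2 — Polytropic n=1.46: T₂ = T₁(V₁/V₂)^(n−1) = 544×(4.35)^0.46 = 1070 K; P₂ = P₁(V₁/V₂)^n = 5160 kPa.
W = (P₁V₁−P₂V₂)/(n−1) = (603×6.40−5160×1.47)/0.46 = -8110 J.
ΔU = nCvΔT = 0.853×33.3×(1070−544) = 14900 J.
Q = ΔU + W = 6820 J.
Net over both steps: W = -13000 J, Q = 1930 J, ΔU = 14900 J.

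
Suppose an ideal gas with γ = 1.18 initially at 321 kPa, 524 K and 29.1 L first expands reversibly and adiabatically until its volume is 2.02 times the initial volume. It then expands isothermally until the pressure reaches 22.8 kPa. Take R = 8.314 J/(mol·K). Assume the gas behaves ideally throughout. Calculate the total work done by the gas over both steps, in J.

21100 J

n = P₁V₁/(RT₁) = 321×29.1/(8.314×524) = 2.14 mol.
Step 1 — Adiabatic: TV^(γ−1) = const ⇒ T₂ = 524×(0.495)^0.180 = 462 K; PV^γ = const ⇒ P₂ = 140 kPa.
ΔU = nCvΔT = 2.14×46.2×(462−524) = -6170 J.
Q = 0 for an adiabatic process, so W = −ΔU = 6170 J.
State after step 1: P = 140 kPa, V = 58.8 L, T = 462 K.
Step 2 — Isothermal: T stays 462 K; PV = const ⇒ V₂ = 361 L, P₂ = 22.8 kPa.
ΔU = 0 (ideal gas, T constant).
W = nRT ln(V₂/V₁) = 2.14×8.314×462×ln(6.14) = 14900 J.
Q = ΔU + W = 14900 J.
Net over both steps: W = 21100 J, Q = 14900 J, ΔU = -6170 J.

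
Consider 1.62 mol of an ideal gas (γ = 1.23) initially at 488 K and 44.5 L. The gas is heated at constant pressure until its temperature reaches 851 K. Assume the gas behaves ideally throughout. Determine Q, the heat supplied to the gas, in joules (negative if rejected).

26100 J

P₁ = nRT₁/V₁ = 1.62×8.314×488/44.5 = 148 kPa.
Isobaric: P stays 148 kPa; V/T = const ⇒ T₂ = 851 K, V₂ = 77.6 L.
W = PΔV = 148×(77.6−44.5) kPa·L = 4890 J.
ΔU = nCvΔT = 1.62×36.1×(851−488) = 21300 J.
Q = ΔU + W = nCpΔT = 26100 J.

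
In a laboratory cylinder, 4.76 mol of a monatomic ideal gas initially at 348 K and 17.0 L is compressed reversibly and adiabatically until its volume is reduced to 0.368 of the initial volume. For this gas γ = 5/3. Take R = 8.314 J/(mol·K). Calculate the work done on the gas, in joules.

P₁ = nRT₁/V₁ = 4.76×8.314×348/17.0 = 810 kPa.
Adiabatic: TV^(γ−1) = const ⇒ T₂ = 348×(2.72)^0.667 = 678 K; PV^γ = const ⇒ P₂ = 4290 kPa.
ΔU = nCvΔT = 4.76×12.5×(678−348) = 19600 J.
Q = 0 for an adiabatic process, so W = −ΔU = -19600 J.
Work done on the gas = −W_by = 19600 J.

19600 J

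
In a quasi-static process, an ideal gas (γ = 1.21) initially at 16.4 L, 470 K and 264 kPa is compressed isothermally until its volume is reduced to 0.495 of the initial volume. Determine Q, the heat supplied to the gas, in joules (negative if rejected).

n = P₁V₁/(RT₁) = 264×16.4/(8.314×470) = 1.11 mol.
Isothermal: T stays 470 K; PV = const ⇒ V₂ = 8.12 L, P₂ = 533 kPa.
ΔU = 0 (ideal gas, T constant).
W = nRT ln(V₂/V₁) = 1.11×8.314×470×ln(0.495) = -3040 J.
Q = ΔU + W = -3040 J.

-3040 J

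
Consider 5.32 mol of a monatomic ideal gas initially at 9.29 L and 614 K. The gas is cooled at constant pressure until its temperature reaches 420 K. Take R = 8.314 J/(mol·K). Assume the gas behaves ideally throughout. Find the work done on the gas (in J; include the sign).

8580 J

P₁ = nRT₁/V₁ = 5.32×8.314×614/9.29 = 2920 kPa.
Isobaric: P stays 2920 kPa; V/T = const ⇒ T₂ = 420 K, V₂ = 6.35 L.
W = PΔV = 2920×(6.35−9.29) kPa·L = -8580 J.
Work done on the gas = −W_by = 8580 J.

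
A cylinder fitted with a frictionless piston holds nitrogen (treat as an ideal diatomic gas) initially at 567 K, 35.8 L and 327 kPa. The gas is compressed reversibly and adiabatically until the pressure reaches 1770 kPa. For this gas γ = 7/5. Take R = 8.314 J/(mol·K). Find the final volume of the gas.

Adiabatic: T₂/T₁ = (P₂/P₁)^((γ−1)/γ) ⇒ T₂ = 567×(5.41)^0.286 = 919 K; V₂ = 10.7 L.

10.7 L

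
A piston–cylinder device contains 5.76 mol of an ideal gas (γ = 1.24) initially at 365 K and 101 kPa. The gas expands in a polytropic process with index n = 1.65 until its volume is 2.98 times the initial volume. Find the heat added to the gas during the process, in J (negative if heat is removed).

-23300 J

V₁ = nRT₁/P₁ = 5.76×8.314×365/101 = 173 L.
Polytropic n=1.65: T₂ = T₁(V₁/V₂)^(n−1) = 365×(0.336)^0.65 = 179 K; P₂ = P₁(V₁/V₂)^n = 16.7 kPa.
W = (P₁V₁−P₂V₂)/(n−1) = (101×173−16.7×516)/0.65 = 13700 J.
ΔU = nCvΔT = 5.76×34.6×(179−365) = -37000 J.
Q = ΔU + W = -23300 J.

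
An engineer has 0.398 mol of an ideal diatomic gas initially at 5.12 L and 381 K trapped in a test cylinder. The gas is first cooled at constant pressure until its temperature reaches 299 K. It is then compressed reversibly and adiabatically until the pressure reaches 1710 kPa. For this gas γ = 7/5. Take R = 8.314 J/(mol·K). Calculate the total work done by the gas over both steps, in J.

P₁ = nRT₁/V₁ = 0.398×8.314×381/5.12 = 246 kPa.
Step 1 — Isobaric: P stays 246 kPa; V/T = const ⇒ T₂ = 299 K, V₂ = 4.02 L.
W = PΔV = 246×(4.02−5.12) kPa·L = -271 J.
ΔU = nCvΔT = 0.398×20.8×(299−381) = -678 J.
Q = ΔU + W = nCpΔT = -950 J.
State after step 1: P = 246 kPa, V = 4.02 L, T = 299 K.
Step 2 — Adiabatic: T₂/T₁ = (P₂/P₁)^((γ−1)/γ) ⇒ T₂ = 299×(6.94)^0.286 = 520 K; V₂ = 1.01 L.
ΔU = nCvΔT = 0.398×20.8×(520−299) = 1830 J.
Q = 0 for an adiabatic process, so W = −ΔU = -1830 J.
Net over both steps: W = -2100 J, Q = -950 J, ΔU = 1150 J.

-2100 J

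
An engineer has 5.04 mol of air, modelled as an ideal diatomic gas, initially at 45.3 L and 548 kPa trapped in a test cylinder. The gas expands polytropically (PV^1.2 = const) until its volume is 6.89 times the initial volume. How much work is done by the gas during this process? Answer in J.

T₁ = P₁V₁/(nR) = 548×45.3/(5.04×8.314) = 592 K.
Polytropic n=1.2: T₂ = T₁(V₁/V₂)^(n−1) = 592×(0.145)^0.20 = 403 K; P₂ = P₁(V₁/V₂)^n = 54.1 kPa.
W = (P₁V₁−P₂V₂)/(n−1) = (548×45.3−54.1×312)/0.20 = 39700 J.

39700 J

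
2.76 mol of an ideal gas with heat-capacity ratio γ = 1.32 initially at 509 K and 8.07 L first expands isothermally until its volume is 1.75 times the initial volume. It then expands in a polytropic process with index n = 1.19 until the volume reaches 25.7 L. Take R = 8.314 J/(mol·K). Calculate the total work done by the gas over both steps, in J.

P₁ = nRT₁/V₁ = 2.76×8.314×509/8.07 = 1450 kPa.
Step 1 — Isothermal: T stays 509 K; PV = const ⇒ V₂ = 14.1 L, P₂ = 827 kPa.
ΔU = 0 (ideal gas, T constant).
W = nRT ln(V₂/V₁) = 2.76×8.314×509×ln(1.75) = 6540 J.
Q = ΔU + W = 6540 J.
State after step 1: P = 827 kPa, V = 14.1 L, T = 509 K.
Step 2 — Polytropic n=1.19: T₂ = T₁(V₁/V₂)^(n−1) = 509×(0.550)^0.19 = 454 K; P₂ = P₁(V₁/V₂)^n = 406 kPa.
W = (P₁V₁−P₂V₂)/(n−1) = (827×14.1−406×25.7)/0.19 = 6610 J.
ΔU = nCvΔT = 2.76×26.0×(454−509) = -3920 J.
Q = ΔU + W = 2690 J.
Net over both steps: W = 13100 J, Q = 9220 J, ΔU = -3920 J.

13100 J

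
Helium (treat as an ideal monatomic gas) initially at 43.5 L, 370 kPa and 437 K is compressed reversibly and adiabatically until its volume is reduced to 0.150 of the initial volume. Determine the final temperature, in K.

Adiabatic: TV^(γ−1) = const ⇒ T₂ = 437×(6.67)^0.667 = 1550 K; PV^γ = const ⇒ P₂ = 8740 kPa.

1550 K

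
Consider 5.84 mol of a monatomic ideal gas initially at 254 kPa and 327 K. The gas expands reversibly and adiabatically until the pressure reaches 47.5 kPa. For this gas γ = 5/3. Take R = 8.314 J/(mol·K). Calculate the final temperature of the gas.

167 K

V₁ = nRT₁/P₁ = 5.84×8.314×327/254 = 62.5 L.
Adiabatic: T₂/T₁ = (P₂/P₁)^((γ−1)/γ) ⇒ T₂ = 327×(0.187)^0.400 = 167 K; V₂ = 171 L.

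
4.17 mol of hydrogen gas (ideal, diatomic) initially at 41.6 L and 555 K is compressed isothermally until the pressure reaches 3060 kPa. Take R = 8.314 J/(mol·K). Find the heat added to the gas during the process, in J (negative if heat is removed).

-36400 J

P₁ = nRT₁/V₁ = 4.17×8.314×555/41.6 = 463 kPa.
Isothermal: T stays 555 K; PV = const ⇒ V₂ = 6.29 L, P₂ = 3060 kPa.
ΔU = 0 (ideal gas, T constant).
W = nRT ln(V₂/V₁) = 4.17×8.314×555×ln(0.151) = -36400 J.
Q = ΔU + W = -36400 J.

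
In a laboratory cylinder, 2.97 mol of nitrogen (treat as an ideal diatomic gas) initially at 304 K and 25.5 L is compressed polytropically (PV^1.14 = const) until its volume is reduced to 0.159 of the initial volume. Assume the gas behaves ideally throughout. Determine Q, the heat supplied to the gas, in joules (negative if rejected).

P₁ = nRT₁/V₁ = 2.97×8.314×304/25.5 = 294 kPa.
Polytropic n=1.14: T₂ = T₁(V₁/V₂)^(n−1) = 304×(6.29)^0.14 = 393 K; P₂ = P₁(V₁/V₂)^n = 2400 kPa.
W = (P₁V₁−P₂V₂)/(n−1) = (294×25.5−2400×4.05)/0.14 = -15700 J.
ΔU = nCvΔT = 2.97×20.8×(393−304) = 5510 J.
Q = ΔU + W = -10200 J.

-10200 J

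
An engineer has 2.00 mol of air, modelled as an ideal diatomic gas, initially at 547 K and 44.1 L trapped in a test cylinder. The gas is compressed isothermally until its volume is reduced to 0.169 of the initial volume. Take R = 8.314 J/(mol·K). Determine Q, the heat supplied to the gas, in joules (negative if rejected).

P₁ = nRT₁/V₁ = 2.00×8.314×547/44.1 = 206 kPa.
Isothermal: T stays 547 K; PV = const ⇒ V₂ = 7.45 L, P₂ = 1220 kPa.
ΔU = 0 (ideal gas, T constant).
W = nRT ln(V₂/V₁) = 2.00×8.314×547×ln(0.169) = -16200 J.
Q = ΔU + W = -16200 J.

-16200 J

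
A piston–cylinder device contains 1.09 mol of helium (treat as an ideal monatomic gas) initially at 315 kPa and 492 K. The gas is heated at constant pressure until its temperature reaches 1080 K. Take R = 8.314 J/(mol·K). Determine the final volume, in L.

31.1 L

V₁ = nRT₁/P₁ = 1.09×8.314×492/315 = 14.2 L.
Isobaric: P stays 315 kPa; V/T = const ⇒ T₂ = 1080 K, V₂ = 31.1 L.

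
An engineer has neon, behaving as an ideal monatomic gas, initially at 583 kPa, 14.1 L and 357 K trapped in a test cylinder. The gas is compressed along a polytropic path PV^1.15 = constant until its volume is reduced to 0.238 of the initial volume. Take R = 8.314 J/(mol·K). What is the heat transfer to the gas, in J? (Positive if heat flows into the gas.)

n = P₁V₁/(RT₁) = 583×14.1/(8.314×357) = 2.77 mol.
Polytropic n=1.15: T₂ = T₁(V₁/V₂)^(n−1) = 357×(4.20)^0.15 = 443 K; P₂ = P₁(V₁/V₂)^n = 3040 kPa.
W = (P₁V₁−P₂V₂)/(n−1) = (583×14.1−3040×3.36)/0.15 = -13200 J.
ΔU = nCvΔT = 2.77×12.5×(443−357) = 2960 J.
Q = ΔU + W = -10200 J.

-10200 J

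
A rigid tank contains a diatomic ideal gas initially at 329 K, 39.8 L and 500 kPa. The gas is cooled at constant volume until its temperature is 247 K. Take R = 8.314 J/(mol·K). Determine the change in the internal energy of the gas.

n = P₁V₁/(RT₁) = 500×39.8/(8.314×329) = 7.28 mol.
Isochoric: V stays 39.8 L; P/T = const ⇒ T₂ = 247 K, P₂ = 375 kPa.
For an ideal gas ΔU = nCvΔT with Cv = (5/2)R = 20.8 J/(mol·K).
ΔU = 7.28×20.8×(247−329) = -12400 J.

-12400 J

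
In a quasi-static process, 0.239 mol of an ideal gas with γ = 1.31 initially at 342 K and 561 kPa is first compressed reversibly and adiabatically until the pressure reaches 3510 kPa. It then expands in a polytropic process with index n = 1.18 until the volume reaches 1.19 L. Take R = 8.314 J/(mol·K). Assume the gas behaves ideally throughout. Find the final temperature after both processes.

412 K

V₁ = nRT₁/P₁ = 0.239×8.314×342/561 = 1.21 L.
Step 1 — Adiabatic: T₂/T₁ = (P₂/P₁)^((γ−1)/γ) ⇒ T₂ = 342×(6.26)^0.237 = 528 K; V₂ = 0.299 L.
ΔU = nCvΔT = 0.239×26.8×(528−342) = 1190 J.
Q = 0 for an adiabatic process, so W = −ΔU = -1190 J.
State after step 1: P = 3510 kPa, V = 0.299 L, T = 528 K.
Step 2 — Polytropic n=1.18: T₂ = T₁(V₁/V₂)^(n−1) = 528×(0.251)^0.18 = 412 K; P₂ = P₁(V₁/V₂)^n = 687 kPa.
W = (P₁V₁−P₂V₂)/(n−1) = (3510×0.299−687×1.19)/0.18 = 1280 J.
ΔU = nCvΔT = 0.239×26.8×(412−528) = -745 J.
Q = ΔU + W = 538 J.
Net over both steps: W = 92.2 J, Q = 538 J, ΔU = 446 J.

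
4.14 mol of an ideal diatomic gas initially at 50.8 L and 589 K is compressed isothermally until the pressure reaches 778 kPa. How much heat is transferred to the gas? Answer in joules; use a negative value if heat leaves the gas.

-13500 J

P₁ = nRT₁/V₁ = 4.14×8.314×589/50.8 = 399 kPa.
Isothermal: T stays 589 K; PV = const ⇒ V₂ = 26.1 L, P₂ = 778 kPa.
ΔU = 0 (ideal gas, T constant).
W = nRT ln(V₂/V₁) = 4.14×8.314×589×ln(0.513) = -13500 J.
Q = ΔU + W = -13500 J.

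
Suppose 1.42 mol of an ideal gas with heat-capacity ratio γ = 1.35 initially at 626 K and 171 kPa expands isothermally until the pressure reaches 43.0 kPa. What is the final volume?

V₁ = nRT₁/P₁ = 1.42×8.314×626/171 = 43.2 L.
Isothermal: T stays 626 K; PV = const ⇒ V₂ = 172 L, P₂ = 43.0 kPa.

172 L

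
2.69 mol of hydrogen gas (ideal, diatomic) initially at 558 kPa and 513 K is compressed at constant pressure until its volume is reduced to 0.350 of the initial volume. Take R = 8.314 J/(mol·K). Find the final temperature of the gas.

180 K

V₁ = nRT₁/P₁ = 2.69×8.314×513/558 = 20.6 L.
Isobaric: P stays 558 kPa; V/T = const ⇒ T₂ = 180 K, V₂ = 7.20 L.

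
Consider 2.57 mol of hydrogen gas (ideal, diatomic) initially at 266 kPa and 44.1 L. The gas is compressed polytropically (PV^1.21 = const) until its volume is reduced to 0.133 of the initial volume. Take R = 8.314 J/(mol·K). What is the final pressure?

T₁ = P₁V₁/(nR) = 266×44.1/(2.57×8.314) = 549 K.
Polytropic n=1.21: T₂ = T₁(V₁/V₂)^(n−1) = 549×(7.52)^0.21 = 839 K; P₂ = P₁(V₁/V₂)^n = 3060 kPa.

3060 kPa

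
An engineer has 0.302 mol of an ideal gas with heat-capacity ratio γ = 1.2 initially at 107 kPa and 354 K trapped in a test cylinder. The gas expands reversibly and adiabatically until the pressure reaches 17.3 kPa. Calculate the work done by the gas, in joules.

V₁ = nRT₁/P₁ = 0.302×8.314×354/107 = 8.31 L.
Adiabatic: T₂/T₁ = (P₂/P₁)^((γ−1)/γ) ⇒ T₂ = 354×(0.162)^0.167 = 261 K; V₂ = 37.9 L.
ΔU = nCvΔT = 0.302×41.6×(261−354) = -1160 J.
Q = 0 for an adiabatic process, so W = −ΔU = 1160 J.

1160 J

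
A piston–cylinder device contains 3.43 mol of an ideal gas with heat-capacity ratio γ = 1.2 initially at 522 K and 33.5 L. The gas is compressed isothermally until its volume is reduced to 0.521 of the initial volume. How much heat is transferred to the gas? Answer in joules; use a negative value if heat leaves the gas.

-9710 J

P₁ = nRT₁/V₁ = 3.43×8.314×522/33.5 = 444 kPa.
Isothermal: T stays 522 K; PV = const ⇒ V₂ = 17.5 L, P₂ = 853 kPa.
ΔU = 0 (ideal gas, T constant).
W = nRT ln(V₂/V₁) = 3.43×8.314×522×ln(0.521) = -9710 J.
Q = ΔU + W = -9710 J.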